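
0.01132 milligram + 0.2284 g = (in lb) 0.0005036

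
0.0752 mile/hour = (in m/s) 0.03362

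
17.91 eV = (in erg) 2.869e-11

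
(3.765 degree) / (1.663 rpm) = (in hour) 0.0001048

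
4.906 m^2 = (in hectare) 0.0004906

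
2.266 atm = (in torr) 1722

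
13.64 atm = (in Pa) 1.382e+06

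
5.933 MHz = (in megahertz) 5.933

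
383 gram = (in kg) 0.383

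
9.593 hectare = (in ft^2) 1.033e+06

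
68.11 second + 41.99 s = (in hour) 0.03058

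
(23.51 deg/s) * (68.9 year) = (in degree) 5.108e+10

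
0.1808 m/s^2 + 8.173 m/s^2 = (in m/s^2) 8.354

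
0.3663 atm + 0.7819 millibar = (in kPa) 37.19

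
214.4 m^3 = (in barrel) 1349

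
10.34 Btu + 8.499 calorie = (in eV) 6.831e+22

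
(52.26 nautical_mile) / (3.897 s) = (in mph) 5.556e+04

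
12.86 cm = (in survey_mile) 7.991e-05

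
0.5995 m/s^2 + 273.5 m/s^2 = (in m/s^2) 274.1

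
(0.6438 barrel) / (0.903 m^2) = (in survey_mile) 7.043e-05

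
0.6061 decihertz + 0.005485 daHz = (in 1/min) 6.928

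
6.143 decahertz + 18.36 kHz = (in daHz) 1842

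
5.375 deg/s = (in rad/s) 0.09381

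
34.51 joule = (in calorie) 8.248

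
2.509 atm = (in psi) 36.87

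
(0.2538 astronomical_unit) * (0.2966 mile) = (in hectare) 1.812e+09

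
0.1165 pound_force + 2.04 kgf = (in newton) 20.52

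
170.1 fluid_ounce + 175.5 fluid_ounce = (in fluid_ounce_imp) 359.7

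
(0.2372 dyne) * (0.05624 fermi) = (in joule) 1.334e-22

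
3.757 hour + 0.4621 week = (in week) 0.4845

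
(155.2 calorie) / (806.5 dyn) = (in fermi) 8.052e+19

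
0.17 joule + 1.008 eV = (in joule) 0.17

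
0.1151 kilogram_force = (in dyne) 1.129e+05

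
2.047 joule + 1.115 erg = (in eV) 1.278e+19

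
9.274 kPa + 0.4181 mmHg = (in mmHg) 69.98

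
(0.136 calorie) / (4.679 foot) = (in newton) 0.399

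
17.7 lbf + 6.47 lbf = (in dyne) 1.075e+07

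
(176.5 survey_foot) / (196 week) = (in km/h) 1.634e-06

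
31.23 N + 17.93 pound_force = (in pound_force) 24.95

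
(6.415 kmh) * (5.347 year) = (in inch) 1.183e+10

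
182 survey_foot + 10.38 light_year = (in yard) 1.074e+17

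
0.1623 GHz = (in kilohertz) 1.623e+05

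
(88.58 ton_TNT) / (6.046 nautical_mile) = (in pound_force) 7.441e+06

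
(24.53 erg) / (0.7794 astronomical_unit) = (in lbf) 4.73e-18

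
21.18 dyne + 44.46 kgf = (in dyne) 4.36e+07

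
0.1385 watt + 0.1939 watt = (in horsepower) 0.0004458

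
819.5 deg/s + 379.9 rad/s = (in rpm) 3764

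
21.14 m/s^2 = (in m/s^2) 21.14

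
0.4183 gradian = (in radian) 0.006571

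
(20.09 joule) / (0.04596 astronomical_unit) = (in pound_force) 6.569e-10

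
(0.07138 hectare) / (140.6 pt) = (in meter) 1.439e+04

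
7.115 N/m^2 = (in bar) 7.115e-05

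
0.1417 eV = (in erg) 2.27e-13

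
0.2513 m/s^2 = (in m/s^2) 0.2513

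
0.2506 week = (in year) 0.004806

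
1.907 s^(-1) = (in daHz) 0.1907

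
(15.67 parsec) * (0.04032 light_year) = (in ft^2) 1.985e+33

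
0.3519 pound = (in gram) 159.6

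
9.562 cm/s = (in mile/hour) 0.2139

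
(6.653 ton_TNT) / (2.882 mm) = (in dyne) 9.659e+17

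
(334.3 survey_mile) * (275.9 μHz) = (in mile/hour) 332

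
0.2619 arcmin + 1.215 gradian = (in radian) 0.01916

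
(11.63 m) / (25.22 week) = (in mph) 1.706e-06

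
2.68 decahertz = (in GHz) 2.68e-08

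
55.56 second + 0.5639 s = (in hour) 0.01559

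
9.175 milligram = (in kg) 9.175e-06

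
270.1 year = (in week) 1.408e+04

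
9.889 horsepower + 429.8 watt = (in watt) 7804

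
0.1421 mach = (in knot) 94.05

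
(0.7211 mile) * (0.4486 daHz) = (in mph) 1.165e+04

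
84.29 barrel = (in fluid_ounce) 4.531e+05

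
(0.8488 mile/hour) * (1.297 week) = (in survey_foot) 9.765e+05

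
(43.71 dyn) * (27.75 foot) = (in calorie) 0.0008836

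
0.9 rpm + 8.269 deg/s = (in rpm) 2.278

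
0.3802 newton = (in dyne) 3.802e+04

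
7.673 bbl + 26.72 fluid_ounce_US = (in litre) 1221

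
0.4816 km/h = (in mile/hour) 0.2993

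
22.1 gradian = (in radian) 0.3471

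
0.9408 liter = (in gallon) 0.2485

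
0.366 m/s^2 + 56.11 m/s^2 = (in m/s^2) 56.48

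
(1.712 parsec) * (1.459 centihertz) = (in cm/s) 7.707e+16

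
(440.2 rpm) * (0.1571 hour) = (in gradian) 1.66e+06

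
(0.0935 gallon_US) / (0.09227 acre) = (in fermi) 9.479e+08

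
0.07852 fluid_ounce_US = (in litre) 0.002322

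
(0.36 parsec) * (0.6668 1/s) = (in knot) 1.44e+16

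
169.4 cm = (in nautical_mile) 0.0009147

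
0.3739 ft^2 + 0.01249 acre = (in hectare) 0.005058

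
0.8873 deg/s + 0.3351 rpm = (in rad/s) 0.05058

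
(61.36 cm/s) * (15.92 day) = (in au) 5.642e-06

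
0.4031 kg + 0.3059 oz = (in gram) 411.8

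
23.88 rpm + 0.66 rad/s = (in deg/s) 181.1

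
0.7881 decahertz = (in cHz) 788.1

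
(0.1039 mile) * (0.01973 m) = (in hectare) 0.0003299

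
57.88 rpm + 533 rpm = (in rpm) 590.9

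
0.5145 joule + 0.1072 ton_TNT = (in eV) 2.799e+27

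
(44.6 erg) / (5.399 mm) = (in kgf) 8.424e-05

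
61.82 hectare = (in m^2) 6.182e+05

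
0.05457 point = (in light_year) 2.035e-21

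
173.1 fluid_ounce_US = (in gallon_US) 1.352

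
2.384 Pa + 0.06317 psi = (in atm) 0.004322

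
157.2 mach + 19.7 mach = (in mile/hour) 1.347e+05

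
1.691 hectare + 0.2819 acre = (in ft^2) 1.943e+05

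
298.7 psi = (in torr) 1.545e+04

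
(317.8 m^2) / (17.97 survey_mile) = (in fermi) 1.099e+13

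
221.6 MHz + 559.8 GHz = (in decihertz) 5.6e+12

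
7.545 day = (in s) 6.519e+05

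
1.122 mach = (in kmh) 1375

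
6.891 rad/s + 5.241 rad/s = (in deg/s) 695.1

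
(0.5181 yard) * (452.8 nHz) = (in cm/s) 2.145e-05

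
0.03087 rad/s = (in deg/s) 1.769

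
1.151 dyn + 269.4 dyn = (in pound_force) 0.0006082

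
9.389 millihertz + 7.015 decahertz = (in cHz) 7016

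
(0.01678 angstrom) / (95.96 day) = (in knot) 3.934e-19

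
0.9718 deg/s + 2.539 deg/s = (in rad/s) 0.06128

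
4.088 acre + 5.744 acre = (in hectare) 3.979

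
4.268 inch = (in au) 7.247e-13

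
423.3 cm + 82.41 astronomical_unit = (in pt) 3.495e+16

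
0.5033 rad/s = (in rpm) 4.806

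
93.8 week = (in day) 656.6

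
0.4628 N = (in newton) 0.4628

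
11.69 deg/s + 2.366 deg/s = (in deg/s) 14.06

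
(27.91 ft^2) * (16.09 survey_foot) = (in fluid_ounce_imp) 4.476e+05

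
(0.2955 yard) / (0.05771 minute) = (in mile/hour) 0.1746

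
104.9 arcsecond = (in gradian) 0.03238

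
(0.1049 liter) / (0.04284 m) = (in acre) 6.051e-07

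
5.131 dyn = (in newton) 5.131e-05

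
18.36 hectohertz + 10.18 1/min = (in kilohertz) 1.836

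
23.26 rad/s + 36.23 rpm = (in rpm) 258.3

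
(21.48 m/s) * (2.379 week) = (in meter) 3.091e+07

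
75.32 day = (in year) 0.2064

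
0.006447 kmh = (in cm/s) 0.1791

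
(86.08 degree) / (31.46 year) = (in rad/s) 1.514e-09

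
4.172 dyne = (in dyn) 4.172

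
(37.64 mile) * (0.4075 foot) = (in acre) 1.859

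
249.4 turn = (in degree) 8.978e+04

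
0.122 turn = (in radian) 0.7665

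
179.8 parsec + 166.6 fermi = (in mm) 5.548e+21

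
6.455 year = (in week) 336.6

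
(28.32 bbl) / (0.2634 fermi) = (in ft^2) 1.84e+17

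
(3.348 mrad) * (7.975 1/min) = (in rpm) 0.004249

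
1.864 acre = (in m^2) 7543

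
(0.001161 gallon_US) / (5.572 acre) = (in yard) 2.131e-10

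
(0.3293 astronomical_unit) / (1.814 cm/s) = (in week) 4.49e+06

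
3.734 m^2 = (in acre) 0.0009227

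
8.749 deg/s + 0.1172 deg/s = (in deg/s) 8.866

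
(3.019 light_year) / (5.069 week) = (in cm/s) 9.317e+11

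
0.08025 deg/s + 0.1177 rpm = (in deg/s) 0.7864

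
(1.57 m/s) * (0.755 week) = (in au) 4.792e-06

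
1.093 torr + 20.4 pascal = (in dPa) 1661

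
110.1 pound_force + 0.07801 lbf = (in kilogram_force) 49.98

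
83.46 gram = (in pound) 0.184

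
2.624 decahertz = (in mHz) 2.624e+04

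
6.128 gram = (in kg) 0.006128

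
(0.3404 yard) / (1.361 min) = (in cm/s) 0.3812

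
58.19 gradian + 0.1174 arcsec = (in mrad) 914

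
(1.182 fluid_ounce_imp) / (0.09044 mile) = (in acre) 5.702e-11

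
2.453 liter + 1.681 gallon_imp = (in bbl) 0.0635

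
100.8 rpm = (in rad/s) 10.56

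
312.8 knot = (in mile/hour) 360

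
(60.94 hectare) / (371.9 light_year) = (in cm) 1.732e-11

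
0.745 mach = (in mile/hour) 567.4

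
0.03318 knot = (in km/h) 0.06145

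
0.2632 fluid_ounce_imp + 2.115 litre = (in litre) 2.122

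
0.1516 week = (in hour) 25.47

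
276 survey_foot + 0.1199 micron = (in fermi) 8.412e+16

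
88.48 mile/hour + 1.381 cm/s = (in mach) 0.1162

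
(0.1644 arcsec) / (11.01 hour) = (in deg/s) 1.152e-09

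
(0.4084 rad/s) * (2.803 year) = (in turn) 5.746e+06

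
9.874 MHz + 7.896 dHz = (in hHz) 9.874e+04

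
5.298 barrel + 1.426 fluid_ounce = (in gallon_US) 222.5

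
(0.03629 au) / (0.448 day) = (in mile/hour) 3.137e+05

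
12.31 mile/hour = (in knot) 10.7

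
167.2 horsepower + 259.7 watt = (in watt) 1.249e+05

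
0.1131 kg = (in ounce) 3.989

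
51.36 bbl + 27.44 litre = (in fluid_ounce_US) 2.77e+05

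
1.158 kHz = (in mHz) 1.158e+06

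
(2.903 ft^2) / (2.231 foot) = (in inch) 15.61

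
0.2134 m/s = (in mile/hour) 0.4774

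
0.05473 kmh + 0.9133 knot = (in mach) 0.001425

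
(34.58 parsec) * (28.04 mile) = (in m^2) 4.815e+22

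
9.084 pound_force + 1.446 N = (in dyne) 4.185e+06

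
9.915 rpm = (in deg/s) 59.49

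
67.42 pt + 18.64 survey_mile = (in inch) 1.181e+06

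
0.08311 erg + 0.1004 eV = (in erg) 0.08311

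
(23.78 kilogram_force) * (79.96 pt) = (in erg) 6.578e+07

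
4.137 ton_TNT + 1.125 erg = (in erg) 1.731e+17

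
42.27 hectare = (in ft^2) 4.55e+06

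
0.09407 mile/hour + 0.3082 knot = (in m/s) 0.2006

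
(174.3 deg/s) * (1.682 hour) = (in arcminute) 6.333e+07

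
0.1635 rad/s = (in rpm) 1.561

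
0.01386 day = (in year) 3.797e-05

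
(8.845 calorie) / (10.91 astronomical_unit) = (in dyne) 2.267e-06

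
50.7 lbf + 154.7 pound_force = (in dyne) 9.137e+07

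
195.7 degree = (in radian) 3.416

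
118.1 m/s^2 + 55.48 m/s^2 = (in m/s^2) 173.6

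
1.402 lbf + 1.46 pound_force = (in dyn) 1.273e+06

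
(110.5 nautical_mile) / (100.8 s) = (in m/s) 2030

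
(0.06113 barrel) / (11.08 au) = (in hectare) 5.863e-19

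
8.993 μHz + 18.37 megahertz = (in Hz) 1.837e+07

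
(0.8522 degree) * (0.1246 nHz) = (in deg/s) 1.062e-10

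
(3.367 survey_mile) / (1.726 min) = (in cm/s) 5232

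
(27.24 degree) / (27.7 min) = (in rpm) 0.002732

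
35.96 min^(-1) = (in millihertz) 599.3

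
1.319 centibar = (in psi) 0.1913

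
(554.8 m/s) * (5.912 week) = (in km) 1.984e+06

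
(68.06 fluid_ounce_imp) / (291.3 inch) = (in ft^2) 0.002813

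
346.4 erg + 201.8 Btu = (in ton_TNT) 5.089e-05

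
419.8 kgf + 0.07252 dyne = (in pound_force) 925.5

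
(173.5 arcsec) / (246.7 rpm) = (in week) 5.384e-11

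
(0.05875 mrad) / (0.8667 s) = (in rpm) 0.0006473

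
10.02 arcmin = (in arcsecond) 601.2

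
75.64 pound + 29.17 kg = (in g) 6.348e+04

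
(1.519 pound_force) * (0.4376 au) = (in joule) 4.423e+11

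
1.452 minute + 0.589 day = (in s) 5.098e+04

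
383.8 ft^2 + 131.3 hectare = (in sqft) 1.413e+07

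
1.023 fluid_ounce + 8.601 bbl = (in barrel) 8.601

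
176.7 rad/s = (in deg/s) 1.012e+04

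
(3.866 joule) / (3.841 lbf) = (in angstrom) 2.263e+09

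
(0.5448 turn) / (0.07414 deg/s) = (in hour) 0.7348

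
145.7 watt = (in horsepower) 0.1954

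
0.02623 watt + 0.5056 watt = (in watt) 0.5318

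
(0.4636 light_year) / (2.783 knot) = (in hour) 8.51e+11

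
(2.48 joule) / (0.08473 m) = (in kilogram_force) 2.985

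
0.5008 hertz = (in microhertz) 5.008e+05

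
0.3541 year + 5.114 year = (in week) 285.1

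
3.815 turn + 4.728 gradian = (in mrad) 2.404e+04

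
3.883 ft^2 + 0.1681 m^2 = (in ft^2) 5.692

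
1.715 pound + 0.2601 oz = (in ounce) 27.7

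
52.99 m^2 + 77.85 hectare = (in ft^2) 8.38e+06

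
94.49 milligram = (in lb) 0.0002083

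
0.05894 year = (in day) 21.51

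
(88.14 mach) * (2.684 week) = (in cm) 4.872e+12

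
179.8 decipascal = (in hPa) 0.1798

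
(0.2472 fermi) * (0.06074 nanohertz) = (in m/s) 1.501e-26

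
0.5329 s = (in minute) 0.008882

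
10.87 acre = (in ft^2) 4.735e+05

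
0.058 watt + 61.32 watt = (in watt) 61.38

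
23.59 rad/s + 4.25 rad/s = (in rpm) 265.9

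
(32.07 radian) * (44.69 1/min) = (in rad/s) 23.89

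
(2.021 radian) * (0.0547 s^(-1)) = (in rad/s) 0.1105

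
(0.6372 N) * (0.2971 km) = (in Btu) 0.1794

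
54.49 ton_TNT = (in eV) 1.423e+30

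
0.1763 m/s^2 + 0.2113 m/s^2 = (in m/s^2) 0.3876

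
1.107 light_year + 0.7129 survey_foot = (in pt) 2.969e+19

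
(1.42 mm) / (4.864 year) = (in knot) 1.799e-11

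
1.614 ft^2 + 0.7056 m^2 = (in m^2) 0.8555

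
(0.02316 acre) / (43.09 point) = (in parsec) 1.998e-13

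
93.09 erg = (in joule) 9.309e-06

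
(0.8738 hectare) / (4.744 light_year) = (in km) 1.947e-16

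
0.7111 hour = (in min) 42.67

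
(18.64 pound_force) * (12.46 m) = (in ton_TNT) 2.469e-07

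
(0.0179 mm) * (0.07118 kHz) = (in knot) 0.002477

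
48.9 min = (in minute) 48.9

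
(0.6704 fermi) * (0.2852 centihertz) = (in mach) 5.615e-21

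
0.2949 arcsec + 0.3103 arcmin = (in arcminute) 0.3152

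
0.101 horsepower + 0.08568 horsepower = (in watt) 139.2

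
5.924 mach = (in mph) 4512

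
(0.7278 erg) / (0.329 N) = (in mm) 0.0002212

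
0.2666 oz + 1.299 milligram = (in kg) 0.007559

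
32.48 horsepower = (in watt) 2.422e+04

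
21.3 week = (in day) 149.1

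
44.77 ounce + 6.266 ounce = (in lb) 3.19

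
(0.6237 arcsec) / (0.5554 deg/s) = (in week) 5.158e-10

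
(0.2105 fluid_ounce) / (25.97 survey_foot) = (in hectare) 7.864e-11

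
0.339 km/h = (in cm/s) 9.417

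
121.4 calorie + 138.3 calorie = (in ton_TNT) 2.597e-07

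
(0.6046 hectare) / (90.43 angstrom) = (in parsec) 2.167e-05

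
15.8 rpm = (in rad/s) 1.655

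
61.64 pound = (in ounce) 986.2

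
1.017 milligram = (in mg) 1.017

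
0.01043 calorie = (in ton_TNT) 1.043e-11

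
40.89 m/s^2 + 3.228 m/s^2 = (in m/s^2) 44.12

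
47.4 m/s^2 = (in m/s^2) 47.4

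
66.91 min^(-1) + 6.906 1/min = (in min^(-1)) 73.82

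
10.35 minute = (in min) 10.35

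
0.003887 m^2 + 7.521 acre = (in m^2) 3.044e+04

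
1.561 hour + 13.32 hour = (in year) 0.001699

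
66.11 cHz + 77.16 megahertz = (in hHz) 7.716e+05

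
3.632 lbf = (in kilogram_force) 1.647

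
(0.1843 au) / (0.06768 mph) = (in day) 1.055e+07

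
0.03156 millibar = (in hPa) 0.03156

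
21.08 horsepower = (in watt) 1.572e+04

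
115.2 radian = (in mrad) 1.152e+05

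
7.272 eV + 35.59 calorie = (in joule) 148.9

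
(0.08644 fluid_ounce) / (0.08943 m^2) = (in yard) 3.126e-05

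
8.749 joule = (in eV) 5.461e+19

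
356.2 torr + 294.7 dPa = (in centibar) 47.52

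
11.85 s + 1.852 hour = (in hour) 1.855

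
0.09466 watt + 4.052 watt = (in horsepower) 0.005561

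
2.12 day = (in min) 3053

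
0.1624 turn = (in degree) 58.46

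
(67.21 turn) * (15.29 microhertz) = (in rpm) 0.06166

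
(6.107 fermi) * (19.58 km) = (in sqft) 1.287e-09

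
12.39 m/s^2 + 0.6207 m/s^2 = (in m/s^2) 13.01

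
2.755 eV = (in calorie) 1.055e-19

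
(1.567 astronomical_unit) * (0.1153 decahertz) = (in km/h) 9.73e+11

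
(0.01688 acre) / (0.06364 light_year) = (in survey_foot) 3.722e-13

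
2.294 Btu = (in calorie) 578.5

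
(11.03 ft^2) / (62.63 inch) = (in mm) 644.2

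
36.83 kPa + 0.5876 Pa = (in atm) 0.3635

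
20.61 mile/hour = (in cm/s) 921.3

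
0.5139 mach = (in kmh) 629.9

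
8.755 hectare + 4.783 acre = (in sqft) 1.151e+06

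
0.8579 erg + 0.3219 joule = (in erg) 3.219e+06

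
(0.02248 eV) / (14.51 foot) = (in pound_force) 1.831e-22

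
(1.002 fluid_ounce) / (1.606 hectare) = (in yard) 2.018e-09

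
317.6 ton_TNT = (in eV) 8.294e+30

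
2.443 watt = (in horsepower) 0.003276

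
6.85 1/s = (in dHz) 68.5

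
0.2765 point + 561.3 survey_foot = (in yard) 187.1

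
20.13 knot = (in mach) 0.03041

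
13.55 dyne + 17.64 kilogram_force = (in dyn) 1.73e+07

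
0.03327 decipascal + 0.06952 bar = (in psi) 1.008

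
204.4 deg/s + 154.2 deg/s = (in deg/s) 358.6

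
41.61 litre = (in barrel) 0.2617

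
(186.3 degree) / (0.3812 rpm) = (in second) 81.45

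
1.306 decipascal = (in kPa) 0.0001306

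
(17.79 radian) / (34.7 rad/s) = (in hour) 0.0001424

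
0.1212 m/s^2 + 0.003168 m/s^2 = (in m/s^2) 0.1244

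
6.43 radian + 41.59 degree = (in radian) 7.156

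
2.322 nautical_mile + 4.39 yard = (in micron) 4.304e+09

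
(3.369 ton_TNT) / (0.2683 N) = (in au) 0.3512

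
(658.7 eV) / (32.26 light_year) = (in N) 3.458e-34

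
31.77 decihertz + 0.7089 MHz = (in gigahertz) 0.0007089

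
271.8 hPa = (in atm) 0.2682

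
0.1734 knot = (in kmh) 0.3211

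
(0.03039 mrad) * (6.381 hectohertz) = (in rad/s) 0.01939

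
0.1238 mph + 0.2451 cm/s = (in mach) 0.0001697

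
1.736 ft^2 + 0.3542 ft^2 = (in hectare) 1.942e-05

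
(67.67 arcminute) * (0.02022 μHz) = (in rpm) 3.801e-09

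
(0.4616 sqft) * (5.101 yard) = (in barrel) 1.258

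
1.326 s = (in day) 1.535e-05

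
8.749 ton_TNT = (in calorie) 8.749e+09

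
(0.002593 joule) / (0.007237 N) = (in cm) 35.83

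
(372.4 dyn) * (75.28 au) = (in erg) 4.194e+17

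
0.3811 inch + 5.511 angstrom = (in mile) 6.015e-06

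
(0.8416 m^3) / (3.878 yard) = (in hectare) 2.373e-05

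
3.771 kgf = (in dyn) 3.698e+06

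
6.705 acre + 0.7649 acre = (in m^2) 3.023e+04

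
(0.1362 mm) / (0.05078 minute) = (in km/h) 0.0001609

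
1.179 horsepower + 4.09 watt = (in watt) 883.3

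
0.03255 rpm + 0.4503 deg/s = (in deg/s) 0.6456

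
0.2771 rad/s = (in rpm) 2.646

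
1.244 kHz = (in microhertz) 1.244e+09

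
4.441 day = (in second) 3.837e+05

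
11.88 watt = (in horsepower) 0.01593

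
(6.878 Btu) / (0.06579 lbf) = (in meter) 2.48e+04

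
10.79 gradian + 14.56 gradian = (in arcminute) 1369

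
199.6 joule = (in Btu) 0.1892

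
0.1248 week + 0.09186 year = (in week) 4.915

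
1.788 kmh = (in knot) 0.9654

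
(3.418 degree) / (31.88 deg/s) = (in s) 0.1072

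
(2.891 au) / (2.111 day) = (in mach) 6964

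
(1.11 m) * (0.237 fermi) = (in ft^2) 2.832e-15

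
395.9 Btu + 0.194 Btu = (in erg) 4.179e+12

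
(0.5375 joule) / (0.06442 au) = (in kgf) 5.687e-12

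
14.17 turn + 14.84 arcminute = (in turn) 14.17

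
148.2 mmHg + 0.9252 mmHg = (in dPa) 1.988e+05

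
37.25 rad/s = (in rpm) 355.7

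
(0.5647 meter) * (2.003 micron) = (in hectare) 1.131e-10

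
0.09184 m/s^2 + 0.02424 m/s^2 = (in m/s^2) 0.1161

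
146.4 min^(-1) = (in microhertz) 2.44e+06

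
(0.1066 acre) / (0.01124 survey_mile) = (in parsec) 7.729e-16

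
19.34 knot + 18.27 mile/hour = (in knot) 35.22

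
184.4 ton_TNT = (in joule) 7.715e+11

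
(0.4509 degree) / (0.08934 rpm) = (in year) 2.667e-08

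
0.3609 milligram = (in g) 0.0003609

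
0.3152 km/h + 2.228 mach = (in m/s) 758.7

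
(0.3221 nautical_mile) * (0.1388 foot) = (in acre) 0.006236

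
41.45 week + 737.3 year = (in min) 3.879e+08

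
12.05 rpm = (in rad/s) 1.262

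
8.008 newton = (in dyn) 8.008e+05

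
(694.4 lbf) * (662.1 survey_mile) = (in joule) 3.291e+09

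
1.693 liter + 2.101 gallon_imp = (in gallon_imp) 2.473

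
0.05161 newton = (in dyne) 5161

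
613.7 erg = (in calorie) 1.467e-05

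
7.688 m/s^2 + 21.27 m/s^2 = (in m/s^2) 28.96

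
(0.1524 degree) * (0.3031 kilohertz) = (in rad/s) 0.8062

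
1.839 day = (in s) 1.589e+05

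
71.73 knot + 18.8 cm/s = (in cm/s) 3709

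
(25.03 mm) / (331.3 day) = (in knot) 1.7e-09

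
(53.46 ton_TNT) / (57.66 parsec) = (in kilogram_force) 1.282e-08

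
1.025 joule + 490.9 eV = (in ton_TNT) 2.45e-10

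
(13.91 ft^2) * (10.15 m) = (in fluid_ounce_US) 4.435e+05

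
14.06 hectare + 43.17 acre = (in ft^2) 3.394e+06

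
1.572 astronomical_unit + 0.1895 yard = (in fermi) 2.352e+26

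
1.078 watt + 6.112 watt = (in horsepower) 0.009642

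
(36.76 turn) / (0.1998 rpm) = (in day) 0.1278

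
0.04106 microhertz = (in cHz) 4.106e-06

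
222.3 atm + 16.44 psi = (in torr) 1.698e+05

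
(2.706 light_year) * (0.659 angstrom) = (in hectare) 168.7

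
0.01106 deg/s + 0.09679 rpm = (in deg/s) 0.5918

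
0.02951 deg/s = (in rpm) 0.004918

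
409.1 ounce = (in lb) 25.57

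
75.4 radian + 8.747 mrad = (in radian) 75.41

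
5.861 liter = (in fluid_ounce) 198.2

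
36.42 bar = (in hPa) 3.642e+04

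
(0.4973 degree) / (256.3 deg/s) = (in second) 0.00194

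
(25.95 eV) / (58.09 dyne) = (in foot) 2.348e-14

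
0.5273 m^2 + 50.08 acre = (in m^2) 2.027e+05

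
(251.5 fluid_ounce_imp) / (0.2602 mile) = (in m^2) 1.706e-05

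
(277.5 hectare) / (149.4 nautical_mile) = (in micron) 1.003e+07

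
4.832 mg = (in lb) 1.065e-05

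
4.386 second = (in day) 5.076e-05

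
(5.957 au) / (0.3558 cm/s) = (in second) 2.505e+14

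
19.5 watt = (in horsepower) 0.02615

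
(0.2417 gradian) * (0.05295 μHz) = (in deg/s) 1.152e-08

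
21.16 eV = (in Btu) 3.213e-21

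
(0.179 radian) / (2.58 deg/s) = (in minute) 0.06625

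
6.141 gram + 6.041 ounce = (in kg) 0.1774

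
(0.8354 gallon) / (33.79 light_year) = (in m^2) 9.892e-21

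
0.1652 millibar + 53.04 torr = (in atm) 0.06995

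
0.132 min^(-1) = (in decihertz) 0.022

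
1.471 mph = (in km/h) 2.367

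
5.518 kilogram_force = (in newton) 54.11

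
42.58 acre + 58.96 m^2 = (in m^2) 1.724e+05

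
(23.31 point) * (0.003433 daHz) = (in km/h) 0.001016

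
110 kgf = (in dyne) 1.079e+08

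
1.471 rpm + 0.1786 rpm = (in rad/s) 0.1727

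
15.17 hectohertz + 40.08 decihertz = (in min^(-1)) 9.126e+04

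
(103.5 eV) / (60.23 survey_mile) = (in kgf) 1.744e-23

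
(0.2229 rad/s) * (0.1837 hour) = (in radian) 147.4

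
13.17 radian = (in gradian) 838.4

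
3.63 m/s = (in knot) 7.056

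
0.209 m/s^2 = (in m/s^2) 0.209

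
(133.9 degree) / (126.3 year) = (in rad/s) 5.867e-10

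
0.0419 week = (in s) 2.534e+04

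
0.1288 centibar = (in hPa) 1.288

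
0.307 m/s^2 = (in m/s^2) 0.307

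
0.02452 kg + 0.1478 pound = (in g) 91.56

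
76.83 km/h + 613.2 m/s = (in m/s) 634.5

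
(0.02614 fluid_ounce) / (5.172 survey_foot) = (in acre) 1.212e-10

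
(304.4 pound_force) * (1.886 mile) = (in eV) 2.565e+25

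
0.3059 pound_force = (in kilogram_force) 0.1388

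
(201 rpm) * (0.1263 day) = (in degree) 1.316e+07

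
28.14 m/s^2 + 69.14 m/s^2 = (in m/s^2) 97.28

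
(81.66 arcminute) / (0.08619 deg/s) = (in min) 0.2632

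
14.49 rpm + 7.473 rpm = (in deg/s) 131.8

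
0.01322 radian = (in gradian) 0.8416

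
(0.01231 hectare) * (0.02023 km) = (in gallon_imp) 5.478e+05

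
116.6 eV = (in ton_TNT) 4.465e-27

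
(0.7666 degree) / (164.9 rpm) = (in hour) 2.152e-07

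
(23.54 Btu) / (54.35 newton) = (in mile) 0.2839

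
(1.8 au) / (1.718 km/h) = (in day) 6.531e+06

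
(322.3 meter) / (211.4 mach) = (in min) 7.463e-05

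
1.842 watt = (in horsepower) 0.00247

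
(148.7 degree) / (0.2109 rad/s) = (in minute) 0.2051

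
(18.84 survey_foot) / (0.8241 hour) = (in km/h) 0.006968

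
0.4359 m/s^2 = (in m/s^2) 0.4359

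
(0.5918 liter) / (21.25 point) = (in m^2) 0.07894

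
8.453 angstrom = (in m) 8.453e-10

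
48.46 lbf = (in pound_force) 48.46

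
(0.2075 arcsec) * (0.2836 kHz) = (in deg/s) 0.01635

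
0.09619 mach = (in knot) 63.67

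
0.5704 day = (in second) 4.928e+04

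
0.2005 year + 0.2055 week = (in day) 74.62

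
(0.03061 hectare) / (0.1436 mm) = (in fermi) 2.132e+21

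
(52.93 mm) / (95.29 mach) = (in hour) 4.531e-10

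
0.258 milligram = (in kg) 2.58e-07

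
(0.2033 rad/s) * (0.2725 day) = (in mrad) 4.786e+06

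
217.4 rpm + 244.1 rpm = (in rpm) 461.5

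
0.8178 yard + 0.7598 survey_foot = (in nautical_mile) 0.0005288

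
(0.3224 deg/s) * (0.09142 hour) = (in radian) 1.852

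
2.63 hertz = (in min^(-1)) 157.8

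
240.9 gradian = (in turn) 0.6023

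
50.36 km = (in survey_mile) 31.29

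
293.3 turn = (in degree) 1.056e+05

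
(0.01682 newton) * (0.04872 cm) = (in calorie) 1.959e-06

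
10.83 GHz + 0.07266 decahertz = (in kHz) 1.083e+07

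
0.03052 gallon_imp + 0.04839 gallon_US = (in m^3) 0.0003219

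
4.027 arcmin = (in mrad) 1.171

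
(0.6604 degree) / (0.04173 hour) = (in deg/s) 0.004396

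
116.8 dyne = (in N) 0.001168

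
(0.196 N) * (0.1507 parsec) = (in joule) 9.114e+14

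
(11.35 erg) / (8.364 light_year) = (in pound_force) 3.225e-24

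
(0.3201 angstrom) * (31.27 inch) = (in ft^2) 2.737e-10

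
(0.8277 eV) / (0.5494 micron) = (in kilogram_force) 2.461e-14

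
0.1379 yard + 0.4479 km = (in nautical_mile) 0.2419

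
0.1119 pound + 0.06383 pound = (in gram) 79.71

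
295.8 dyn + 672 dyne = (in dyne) 967.8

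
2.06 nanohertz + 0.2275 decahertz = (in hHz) 0.02275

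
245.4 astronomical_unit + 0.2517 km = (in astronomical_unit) 245.4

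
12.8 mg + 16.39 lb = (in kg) 7.434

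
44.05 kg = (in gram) 4.405e+04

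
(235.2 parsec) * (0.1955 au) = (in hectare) 2.123e+25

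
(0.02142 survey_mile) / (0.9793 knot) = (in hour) 0.01901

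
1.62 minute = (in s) 97.2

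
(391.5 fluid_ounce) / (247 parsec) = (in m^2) 1.519e-21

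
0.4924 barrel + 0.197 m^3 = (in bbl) 1.731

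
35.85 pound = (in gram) 1.626e+04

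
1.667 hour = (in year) 0.0001903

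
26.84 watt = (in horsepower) 0.03599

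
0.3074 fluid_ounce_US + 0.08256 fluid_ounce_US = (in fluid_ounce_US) 0.39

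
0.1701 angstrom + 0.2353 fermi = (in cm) 1.701e-09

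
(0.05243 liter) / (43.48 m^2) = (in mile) 7.493e-10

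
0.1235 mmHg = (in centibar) 0.01647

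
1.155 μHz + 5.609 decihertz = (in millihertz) 560.9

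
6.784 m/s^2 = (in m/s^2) 6.784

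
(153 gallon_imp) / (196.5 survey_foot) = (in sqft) 0.125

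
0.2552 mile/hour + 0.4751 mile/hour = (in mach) 0.0009588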